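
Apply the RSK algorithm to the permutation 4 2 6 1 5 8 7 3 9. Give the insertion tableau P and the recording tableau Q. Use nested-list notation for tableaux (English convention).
Insert each entry of the permutation into P by Schensted row insertion, recording in Q the position of each new cell.

After inserting 4: P = [[4]].
After inserting 2: P = [[2], [4]].
After inserting 6: P = [[2, 6], [4]].
After inserting 1: P = [[1, 6], [2], [4]].
After inserting 5: P = [[1, 5], [2, 6], [4]].
After inserting 8: P = [[1, 5, 8], [2, 6], [4]].
After inserting 7: P = [[1, 5, 7], [2, 6, 8], [4]].
After inserting 3: P = [[1, 3, 7], [2, 5, 8], [4, 6]].
After inserting 9: P = [[1, 3, 7, 9], [2, 5, 8], [4, 6]].

So P = [[1, 3, 7, 9], [2, 5, 8], [4, 6]], Q = [[1, 3, 6, 9], [2, 5, 7], [4, 8]].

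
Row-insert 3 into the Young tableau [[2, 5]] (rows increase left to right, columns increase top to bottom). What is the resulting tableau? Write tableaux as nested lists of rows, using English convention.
[[2, 3], [5]]

In row 1, 3 replaces 5 (the leftmost entry greater than 3); 5 is bumped to row 2. 5 starts a new row 2. The new tableau is [[2, 3], [5]].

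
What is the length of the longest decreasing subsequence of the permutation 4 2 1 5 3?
3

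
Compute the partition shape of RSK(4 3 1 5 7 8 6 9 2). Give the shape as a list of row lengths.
Row-insert each entry into an empty tableau.

After inserting 4: P = [[4]].
After inserting 3: P = [[3], [4]].
After inserting 1: P = [[1], [3], [4]].
After inserting 5: P = [[1, 5], [3], [4]].
After inserting 7: P = [[1, 5, 7], [3], [4]].
After inserting 8: P = [[1, 5, 7, 8], [3], [4]].
After inserting 6: P = [[1, 5, 6, 8], [3, 7], [4]].
After inserting 9: P = [[1, 5, 6, 8, 9], [3, 7], [4]].
After inserting 2: P = [[1, 2, 6, 8, 9], [3, 5], [4, 7]].

The final insertion tableau P = [[1, 2, 6, 8, 9], [3, 5], [4, 7]] has shape [5, 2, 2].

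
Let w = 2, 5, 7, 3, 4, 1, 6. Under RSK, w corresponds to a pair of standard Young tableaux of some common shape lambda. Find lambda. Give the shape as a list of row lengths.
Row-insert each entry into an empty tableau.

After inserting 2: P = [[2]].
After inserting 5: P = [[2, 5]].
After inserting 7: P = [[2, 5, 7]].
After inserting 3: P = [[2, 3, 7], [5]].
After inserting 4: P = [[2, 3, 4], [5, 7]].
After inserting 1: P = [[1, 3, 4], [2, 7], [5]].
After inserting 6: P = [[1, 3, 4, 6], [2, 7], [5]].

The final insertion tableau P = [[1, 3, 4, 6], [2, 7], [5]] has shape [4, 2, 1].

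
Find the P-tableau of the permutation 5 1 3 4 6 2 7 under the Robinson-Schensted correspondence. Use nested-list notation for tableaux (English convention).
Insert 5: appended to row 1. P = [[5]].
Insert 1: 1 bumps 5 from row 1; 5 starts row 2. P = [[1], [5]].
Insert 3: appended to row 1. P = [[1, 3], [5]].
Insert 4: appended to row 1. P = [[1, 3, 4], [5]].
Insert 6: appended to row 1. P = [[1, 3, 4, 6], [5]].
Insert 2: 2 bumps 3 from row 1; 3 bumps 5 from row 2; 5 starts row 3. P = [[1, 2, 4, 6], [3], [5]].
Insert 7: appended to row 1. P = [[1, 2, 4, 6, 7], [3], [5]].

So P = [[1, 2, 4, 6, 7], [3], [5]].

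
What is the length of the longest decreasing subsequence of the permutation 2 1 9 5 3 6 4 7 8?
3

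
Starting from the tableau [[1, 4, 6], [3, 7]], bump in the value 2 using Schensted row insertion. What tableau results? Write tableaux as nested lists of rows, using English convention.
In row 1, 2 replaces 4 (the leftmost entry greater than 2); 4 is bumped to row 2. In row 2, 4 replaces 7 (the leftmost entry greater than 4); 7 is bumped to row 3. 7 starts a new row 3. The new tableau is [[1, 2, 6], [3, 4], [7]].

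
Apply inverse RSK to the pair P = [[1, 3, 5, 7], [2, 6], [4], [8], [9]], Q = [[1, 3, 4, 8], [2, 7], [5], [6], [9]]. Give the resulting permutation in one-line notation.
Reverse the RSK construction: for i from n down to 1, find the cell of Q containing i, remove the entry at that cell from P, and reverse-bump it up through P; the value ejected from row 1 is w(i).

Step i=9: Q has 9 at row 5, column 1; remove 9 from row 5 of P and reverse-bump: 9 enters row 4 and ejects 8; 8 enters row 3 and ejects 4; 4 enters row 2 and ejects 2; 2 enters row 1 and ejects 1. So w(9) = 1. P is now [[2, 3, 5, 7], [4, 6], [8], [9]].
Step i=8: Q has 8 at row 1, column 4; remove that cell from P, ejecting 7. So w(8) = 7. P is now [[2, 3, 5], [4, 6], [8], [9]].
Step i=7: Q has 7 at row 2, column 2; remove 6 from row 2 of P and reverse-bump: 6 enters row 1 and ejects 5. So w(7) = 5. P is now [[2, 3, 6], [4], [8], [9]].
Step i=6: Q has 6 at row 4, column 1; remove 9 from row 4 of P and reverse-bump: 9 enters row 3 and ejects 8; 8 enters row 2 and ejects 4; 4 enters row 1 and ejects 3. So w(6) = 3. P is now [[2, 4, 6], [8], [9]].
Step i=5: Q has 5 at row 3, column 1; remove 9 from row 3 of P and reverse-bump: 9 enters row 2 and ejects 8; 8 enters row 1 and ejects 6. So w(5) = 6. P is now [[2, 4, 8], [9]].
Step i=4: Q has 4 at row 1, column 3; remove that cell from P, ejecting 8. So w(4) = 8. P is now [[2, 4], [9]].
Step i=3: Q has 3 at row 1, column 2; remove that cell from P, ejecting 4. So w(3) = 4. P is now [[2], [9]].
Step i=2: Q has 2 at row 2, column 1; remove 9 from row 2 of P and reverse-bump: 9 enters row 1 and ejects 2. So w(2) = 2. P is now [[9]].
Step i=1: Q has 1 at row 1, column 1; remove that cell from P, ejecting 9. So w(1) = 9. P is now [].

So w = 9 2 4 8 6 3 5 7 1.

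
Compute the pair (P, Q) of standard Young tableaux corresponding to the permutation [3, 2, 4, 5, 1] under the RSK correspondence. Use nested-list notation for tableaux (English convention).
Insert each entry of the permutation into P by Schensted row insertion, recording in Q the position of each new cell.

Insert 3: appended to row 1. P = [[3]], Q = [[1]].
Insert 2: 2 bumps 3 from row 1; 3 starts row 2. P = [[2], [3]], Q = [[1], [2]].
Insert 4: appended to row 1. P = [[2, 4], [3]], Q = [[1, 3], [2]].
Insert 5: appended to row 1. P = [[2, 4, 5], [3]], Q = [[1, 3, 4], [2]].
Insert 1: 1 bumps 2 from row 1; 2 bumps 3 from row 2; 3 starts row 3. P = [[1, 4, 5], [2], [3]], Q = [[1, 3, 4], [2], [5]].

So P = [[1, 4, 5], [2], [3]], Q = [[1, 3, 4], [2], [5]].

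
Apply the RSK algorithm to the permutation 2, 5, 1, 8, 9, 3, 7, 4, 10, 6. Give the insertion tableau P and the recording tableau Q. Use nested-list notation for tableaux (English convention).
Insert each entry of the permutation into P by Schensted row insertion, recording in Q the position of each new cell.

After inserting 2: P = [[2]].
After inserting 5: P = [[2, 5]].
After inserting 1: P = [[1, 5], [2]].
After inserting 8: P = [[1, 5, 8], [2]].
After inserting 9: P = [[1, 5, 8, 9], [2]].
After inserting 3: P = [[1, 3, 8, 9], [2, 5]].
After inserting 7: P = [[1, 3, 7, 9], [2, 5, 8]].
After inserting 4: P = [[1, 3, 4, 9], [2, 5, 7], [8]].
After inserting 10: P = [[1, 3, 4, 9, 10], [2, 5, 7], [8]].
After inserting 6: P = [[1, 3, 4, 6, 10], [2, 5, 7, 9], [8]].

So P = [[1, 3, 4, 6, 10], [2, 5, 7, 9], [8]], Q = [[1, 2, 4, 5, 9], [3, 6, 7, 10], [8]].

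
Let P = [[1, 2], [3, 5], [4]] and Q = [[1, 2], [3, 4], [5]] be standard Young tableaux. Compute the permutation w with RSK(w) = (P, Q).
Reverse RSK: for i = n, n-1, ..., 1, locate i in Q, remove the corresponding corner cell from P, and reverse-bump its entry up through P; the value ejected from row 1 is w(i).

So w = 4 5 1 3 2.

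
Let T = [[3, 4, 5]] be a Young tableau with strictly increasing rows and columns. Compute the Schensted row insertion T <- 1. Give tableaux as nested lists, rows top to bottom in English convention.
In row 1, 1 replaces 3 (the leftmost entry greater than 1); 3 is bumped to row 2. 3 starts a new row 2. The new tableau is [[1, 4, 5], [3]].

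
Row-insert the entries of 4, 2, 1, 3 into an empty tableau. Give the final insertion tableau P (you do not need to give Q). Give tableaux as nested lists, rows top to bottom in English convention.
P = [[1, 3], [2], [4]]

After inserting 4: P = [[4]].
After inserting 2: P = [[2], [4]].
After inserting 1: P = [[1], [2], [4]].
After inserting 3: P = [[1, 3], [2], [4]].

So P = [[1, 3], [2], [4]].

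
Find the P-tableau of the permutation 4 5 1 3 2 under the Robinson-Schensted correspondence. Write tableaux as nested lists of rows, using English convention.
Insert 4: appended to row 1. P = [[4]].
Insert 5: appended to row 1. P = [[4, 5]].
Insert 1: 1 bumps 4 from row 1; 4 starts row 2. P = [[1, 5], [4]].
Insert 3: 3 bumps 5 from row 1; 5 appends to row 2. P = [[1, 3], [4, 5]].
Insert 2: 2 bumps 3 from row 1; 3 bumps 4 from row 2; 4 starts row 3. P = [[1, 2], [3, 5], [4]].

So P = [[1, 2], [3, 5], [4]].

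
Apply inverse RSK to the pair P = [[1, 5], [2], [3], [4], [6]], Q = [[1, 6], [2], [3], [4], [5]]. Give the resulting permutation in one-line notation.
Reverse RSK: for i = n, n-1, ..., 1, locate i in Q, remove the corresponding corner cell from P, and reverse-bump its entry up through P; the value ejected from row 1 is w(i).

So w = 6 4 3 2 1 5.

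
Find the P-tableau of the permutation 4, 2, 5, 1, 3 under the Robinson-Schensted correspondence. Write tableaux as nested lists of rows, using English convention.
P = [[1, 3], [2, 5], [4]]

Insert 4: appended to row 1. P = [[4]].
Insert 2: 2 bumps 4 from row 1; 4 starts row 2. P = [[2], [4]].
Insert 5: appended to row 1. P = [[2, 5], [4]].
Insert 1: 1 bumps 2 from row 1; 2 bumps 4 from row 2; 4 starts row 3. P = [[1, 5], [2], [4]].
Insert 3: 3 bumps 5 from row 1; 5 appends to row 2. P = [[1, 3], [2, 5], [4]].

So P = [[1, 3], [2, 5], [4]].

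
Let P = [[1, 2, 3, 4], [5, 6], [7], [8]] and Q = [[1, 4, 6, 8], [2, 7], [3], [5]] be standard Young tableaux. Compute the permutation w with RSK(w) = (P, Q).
8 7 1 5 2 6 3 4

Reverse the RSK construction: for i from n down to 1, find the cell of Q containing i, remove the entry at that cell from P, and reverse-bump it up through P; the value ejected from row 1 is w(i).

Step i=8: Q has 8 at row 1, column 4; remove that cell from P, ejecting 4. So w(8) = 4. P is now [[1, 2, 3], [5, 6], [7], [8]].
Step i=7: Q has 7 at row 2, column 2; remove 6 from row 2 of P and reverse-bump: 6 enters row 1 and ejects 3. So w(7) = 3. P is now [[1, 2, 6], [5], [7], [8]].
Step i=6: Q has 6 at row 1, column 3; remove that cell from P, ejecting 6. So w(6) = 6. P is now [[1, 2], [5], [7], [8]].
Step i=5: Q has 5 at row 4, column 1; remove 8 from row 4 of P and reverse-bump: 8 enters row 3 and ejects 7; 7 enters row 2 and ejects 5; 5 enters row 1 and ejects 2. So w(5) = 2. P is now [[1, 5], [7], [8]].
Step i=4: Q has 4 at row 1, column 2; remove that cell from P, ejecting 5. So w(4) = 5. P is now [[1], [7], [8]].
Step i=3: Q has 3 at row 3, column 1; remove 8 from row 3 of P and reverse-bump: 8 enters row 2 and ejects 7; 7 enters row 1 and ejects 1. So w(3) = 1. P is now [[7], [8]].
Step i=2: Q has 2 at row 2, column 1; remove 8 from row 2 of P and reverse-bump: 8 enters row 1 and ejects 7. So w(2) = 7. P is now [[8]].
Step i=1: Q has 1 at row 1, column 1; remove that cell from P, ejecting 8. So w(1) = 8. P is now [].

So w = 8 7 1 5 2 6 3 4.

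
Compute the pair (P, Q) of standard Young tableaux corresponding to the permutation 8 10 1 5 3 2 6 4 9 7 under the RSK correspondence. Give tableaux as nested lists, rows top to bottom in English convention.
Insert each entry of the permutation into P by Schensted row insertion, recording in Q the position of each new cell.

Insert 8: appended to row 1. P = [[8]].
Insert 10: appended to row 1. P = [[8, 10]].
Insert 1: 1 bumps 8 from row 1; 8 starts row 2. P = [[1, 10], [8]].
Insert 5: 5 bumps 10 from row 1; 10 appends to row 2. P = [[1, 5], [8, 10]].
Insert 3: 3 bumps 5 from row 1; 5 bumps 8 from row 2; 8 starts row 3. P = [[1, 3], [5, 10], [8]].
Insert 2: 2 bumps 3 from row 1; 3 bumps 5 from row 2; 5 bumps 8 from row 3; 8 starts row 4. P = [[1, 2], [3, 10], [5], [8]].
Insert 6: appended to row 1. P = [[1, 2, 6], [3, 10], [5], [8]].
Insert 4: 4 bumps 6 from row 1; 6 bumps 10 from row 2; 10 appends to row 3. P = [[1, 2, 4], [3, 6], [5, 10], [8]].
Insert 9: appended to row 1. P = [[1, 2, 4, 9], [3, 6], [5, 10], [8]].
Insert 7: 7 bumps 9 from row 1; 9 appends to row 2. P = [[1, 2, 4, 7], [3, 6, 9], [5, 10], [8]].

So P = [[1, 2, 4, 7], [3, 6, 9], [5, 10], [8]], Q = [[1, 2, 7, 9], [3, 4, 10], [5, 8], [6]].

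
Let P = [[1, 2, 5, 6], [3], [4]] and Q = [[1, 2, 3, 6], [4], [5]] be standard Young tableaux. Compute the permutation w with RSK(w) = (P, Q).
1 4 5 3 2 6

Reverse the RSK construction: for i from n down to 1, find the cell of Q containing i, remove the entry at that cell from P, and reverse-bump it up through P; the value ejected from row 1 is w(i).

Step i=6: Q has 6 at row 1, column 4; remove that cell from P, ejecting 6. So w(6) = 6. P is now [[1, 2, 5], [3], [4]].
Step i=5: Q has 5 at row 3, column 1; remove 4 from row 3 of P and reverse-bump: 4 enters row 2 and ejects 3; 3 enters row 1 and ejects 2. So w(5) = 2. P is now [[1, 3, 5], [4]].
Step i=4: Q has 4 at row 2, column 1; remove 4 from row 2 of P and reverse-bump: 4 enters row 1 and ejects 3. So w(4) = 3. P is now [[1, 4, 5]].
Step i=3: Q has 3 at row 1, column 3; remove that cell from P, ejecting 5. So w(3) = 5. P is now [[1, 4]].
Step i=2: Q has 2 at row 1, column 2; remove that cell from P, ejecting 4. So w(2) = 4. P is now [[1]].
Step i=1: Q has 1 at row 1, column 1; remove that cell from P, ejecting 1. So w(1) = 1. P is now [].

So w = 1 4 5 3 2 6.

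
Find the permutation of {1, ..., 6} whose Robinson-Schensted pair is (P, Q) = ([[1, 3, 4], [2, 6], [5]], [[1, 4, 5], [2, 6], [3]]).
5 2 1 3 6 4

Reverse the RSK construction: for i from n down to 1, find the cell of Q containing i, remove the entry at that cell from P, and reverse-bump it up through P; the value ejected from row 1 is w(i).

Step i=6: Q has 6 at row 2, column 2; remove 6 from row 2 of P and reverse-bump: 6 enters row 1 and ejects 4. So w(6) = 4. P is now [[1, 3, 6], [2], [5]].
Step i=5: Q has 5 at row 1, column 3; remove that cell from P, ejecting 6. So w(5) = 6. P is now [[1, 3], [2], [5]].
Step i=4: Q has 4 at row 1, column 2; remove that cell from P, ejecting 3. So w(4) = 3. P is now [[1], [2], [5]].
Step i=3: Q has 3 at row 3, column 1; remove 5 from row 3 of P and reverse-bump: 5 enters row 2 and ejects 2; 2 enters row 1 and ejects 1. So w(3) = 1. P is now [[2], [5]].
Step i=2: Q has 2 at row 2, column 1; remove 5 from row 2 of P and reverse-bump: 5 enters row 1 and ejects 2. So w(2) = 2. P is now [[5]].
Step i=1: Q has 1 at row 1, column 1; remove that cell from P, ejecting 5. So w(1) = 5. P is now [].

So w = 5 2 1 3 6 4.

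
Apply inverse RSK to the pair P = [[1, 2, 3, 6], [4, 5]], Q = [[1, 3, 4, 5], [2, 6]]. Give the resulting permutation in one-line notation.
Reverse the RSK construction: for i from n down to 1, find the cell of Q containing i, remove the entry at that cell from P, and reverse-bump it up through P; the value ejected from row 1 is w(i).

Step i=6: Q has 6 at row 2, column 2; remove 5 from row 2 of P and reverse-bump: 5 enters row 1 and ejects 3. So w(6) = 3. P is now [[1, 2, 5, 6], [4]].
Step i=5: Q has 5 at row 1, column 4; remove that cell from P, ejecting 6. So w(5) = 6. P is now [[1, 2, 5], [4]].
Step i=4: Q has 4 at row 1, column 3; remove that cell from P, ejecting 5. So w(4) = 5. P is now [[1, 2], [4]].
Step i=3: Q has 3 at row 1, column 2; remove that cell from P, ejecting 2. So w(3) = 2. P is now [[1], [4]].
Step i=2: Q has 2 at row 2, column 1; remove 4 from row 2 of P and reverse-bump: 4 enters row 1 and ejects 1. So w(2) = 1. P is now [[4]].
Step i=1: Q has 1 at row 1, column 1; remove that cell from P, ejecting 4. So w(1) = 4. P is now [].

So w = 4 1 2 5 6 3.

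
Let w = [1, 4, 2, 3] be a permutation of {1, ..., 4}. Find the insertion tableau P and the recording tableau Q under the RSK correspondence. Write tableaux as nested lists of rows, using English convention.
Insert each entry of the permutation into P by Schensted row insertion, recording in Q the position of each new cell.

Insert 1: appended to row 1. P = [[1]].
Insert 4: appended to row 1. P = [[1, 4]].
Insert 2: 2 bumps 4 from row 1; 4 starts row 2. P = [[1, 2], [4]].
Insert 3: appended to row 1. P = [[1, 2, 3], [4]].

So P = [[1, 2, 3], [4]], Q = [[1, 2, 4], [3]].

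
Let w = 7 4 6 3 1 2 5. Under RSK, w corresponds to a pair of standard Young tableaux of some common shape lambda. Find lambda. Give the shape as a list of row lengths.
Row-insert each entry into an empty tableau.

After inserting 7: P = [[7]].
After inserting 4: P = [[4], [7]].
After inserting 6: P = [[4, 6], [7]].
After inserting 3: P = [[3, 6], [4], [7]].
After inserting 1: P = [[1, 6], [3], [4], [7]].
After inserting 2: P = [[1, 2], [3, 6], [4], [7]].
After inserting 5: P = [[1, 2, 5], [3, 6], [4], [7]].

The final insertion tableau P = [[1, 2, 5], [3, 6], [4], [7]] has shape [3, 2, 1, 1].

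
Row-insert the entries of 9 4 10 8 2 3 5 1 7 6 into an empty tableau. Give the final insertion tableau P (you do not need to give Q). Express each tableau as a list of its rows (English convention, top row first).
P = [[1, 3, 5, 6], [2, 7], [4, 8], [9, 10]]

Insert 9: appended to row 1. P = [[9]].
Insert 4: 4 bumps 9 from row 1; 9 starts row 2. P = [[4], [9]].
Insert 10: appended to row 1. P = [[4, 10], [9]].
Insert 8: 8 bumps 10 from row 1; 10 appends to row 2. P = [[4, 8], [9, 10]].
Insert 2: 2 bumps 4 from row 1; 4 bumps 9 from row 2; 9 starts row 3. P = [[2, 8], [4, 10], [9]].
Insert 3: 3 bumps 8 from row 1; 8 bumps 10 from row 2; 10 appends to row 3. P = [[2, 3], [4, 8], [9, 10]].
Insert 5: appended to row 1. P = [[2, 3, 5], [4, 8], [9, 10]].
Insert 1: 1 bumps 2 from row 1; 2 bumps 4 from row 2; 4 bumps 9 from row 3; 9 starts row 4. P = [[1, 3, 5], [2, 8], [4, 10], [9]].
Insert 7: appended to row 1. P = [[1, 3, 5, 7], [2, 8], [4, 10], [9]].
Insert 6: 6 bumps 7 from row 1; 7 bumps 8 from row 2; 8 bumps 10 from row 3; 10 appends to row 4. P = [[1, 3, 5, 6], [2, 7], [4, 8], [9, 10]].

So P = [[1, 3, 5, 6], [2, 7], [4, 8], [9, 10]].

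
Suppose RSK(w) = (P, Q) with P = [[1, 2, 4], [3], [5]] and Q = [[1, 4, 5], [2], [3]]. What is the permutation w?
Reverse the RSK construction: for i from n down to 1, find the cell of Q containing i, remove the entry at that cell from P, and reverse-bump it up through P; the value ejected from row 1 is w(i).

Step i=5: Q has 5 at row 1, column 3; remove that cell from P, ejecting 4. So w(5) = 4. P is now [[1, 2], [3], [5]].
Step i=4: Q has 4 at row 1, column 2; remove that cell from P, ejecting 2. So w(4) = 2. P is now [[1], [3], [5]].
Step i=3: Q has 3 at row 3, column 1; remove 5 from row 3 of P and reverse-bump: 5 enters row 2 and ejects 3; 3 enters row 1 and ejects 1. So w(3) = 1. P is now [[3], [5]].
Step i=2: Q has 2 at row 2, column 1; remove 5 from row 2 of P and reverse-bump: 5 enters row 1 and ejects 3. So w(2) = 3. P is now [[5]].
Step i=1: Q has 1 at row 1, column 1; remove that cell from P, ejecting 5. So w(1) = 5. P is now [].

So w = 5 3 1 2 4.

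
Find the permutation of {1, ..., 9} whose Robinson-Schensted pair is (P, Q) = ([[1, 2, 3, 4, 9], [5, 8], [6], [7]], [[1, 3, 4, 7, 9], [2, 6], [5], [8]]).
Reverse the RSK construction: for i from n down to 1, find the cell of Q containing i, remove the entry at that cell from P, and reverse-bump it up through P; the value ejected from row 1 is w(i).

Step i=9: Q has 9 at row 1, column 5; remove that cell from P, ejecting 9. So w(9) = 9. P is now [[1, 2, 3, 4], [5, 8], [6], [7]].
Step i=8: Q has 8 at row 4, column 1; remove 7 from row 4 of P and reverse-bump: 7 enters row 3 and ejects 6; 6 enters row 2 and ejects 5; 5 enters row 1 and ejects 4. So w(8) = 4. P is now [[1, 2, 3, 5], [6, 8], [7]].
Step i=7: Q has 7 at row 1, column 4; remove that cell from P, ejecting 5. So w(7) = 5. P is now [[1, 2, 3], [6, 8], [7]].
Step i=6: Q has 6 at row 2, column 2; remove 8 from row 2 of P and reverse-bump: 8 enters row 1 and ejects 3. So w(6) = 3. P is now [[1, 2, 8], [6], [7]].
Step i=5: Q has 5 at row 3, column 1; remove 7 from row 3 of P and reverse-bump: 7 enters row 2 and ejects 6; 6 enters row 1 and ejects 2. So w(5) = 2. P is now [[1, 6, 8], [7]].
Step i=4: Q has 4 at row 1, column 3; remove that cell from P, ejecting 8. So w(4) = 8. P is now [[1, 6], [7]].
Step i=3: Q has 3 at row 1, column 2; remove that cell from P, ejecting 6. So w(3) = 6. P is now [[1], [7]].
Step i=2: Q has 2 at row 2, column 1; remove 7 from row 2 of P and reverse-bump: 7 enters row 1 and ejects 1. So w(2) = 1. P is now [[7]].
Step i=1: Q has 1 at row 1, column 1; remove that cell from P, ejecting 7. So w(1) = 7. P is now [].

So w = 7 1 6 8 2 3 5 4 9.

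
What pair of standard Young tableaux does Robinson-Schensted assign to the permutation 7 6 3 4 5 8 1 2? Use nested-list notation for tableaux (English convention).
P = [[1, 2, 5, 8], [3, 4], [6], [7]], Q = [[1, 4, 5, 6], [2, 8], [3], [7]]

Insert each entry of the permutation into P by Schensted row insertion, recording in Q the position of each new cell.

Insert 7: appended to row 1. P = [[7]].
Insert 6: 6 bumps 7 from row 1; 7 starts row 2. P = [[6], [7]].
Insert 3: 3 bumps 6 from row 1; 6 bumps 7 from row 2; 7 starts row 3. P = [[3], [6], [7]].
Insert 4: appended to row 1. P = [[3, 4], [6], [7]].
Insert 5: appended to row 1. P = [[3, 4, 5], [6], [7]].
Insert 8: appended to row 1. P = [[3, 4, 5, 8], [6], [7]].
Insert 1: 1 bumps 3 from row 1; 3 bumps 6 from row 2; 6 bumps 7 from row 3; 7 starts row 4. P = [[1, 4, 5, 8], [3], [6], [7]].
Insert 2: 2 bumps 4 from row 1; 4 appends to row 2. P = [[1, 2, 5, 8], [3, 4], [6], [7]].

So P = [[1, 2, 5, 8], [3, 4], [6], [7]], Q = [[1, 4, 5, 6], [2, 8], [3], [7]].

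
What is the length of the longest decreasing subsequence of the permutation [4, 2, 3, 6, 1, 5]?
3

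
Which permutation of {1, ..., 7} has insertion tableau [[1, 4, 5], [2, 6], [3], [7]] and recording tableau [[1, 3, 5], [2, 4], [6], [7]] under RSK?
Reverse the RSK construction: for i from n down to 1, find the cell of Q containing i, remove the entry at that cell from P, and reverse-bump it up through P; the value ejected from row 1 is w(i).

Step i=7: Q has 7 at row 4, column 1; remove 7 from row 4 of P and reverse-bump: 7 enters row 3 and ejects 3; 3 enters row 2 and ejects 2; 2 enters row 1 and ejects 1. So w(7) = 1. P is now [[2, 4, 5], [3, 6], [7]].
Step i=6: Q has 6 at row 3, column 1; remove 7 from row 3 of P and reverse-bump: 7 enters row 2 and ejects 6; 6 enters row 1 and ejects 5. So w(6) = 5. P is now [[2, 4, 6], [3, 7]].
Step i=5: Q has 5 at row 1, column 3; remove that cell from P, ejecting 6. So w(5) = 6. P is now [[2, 4], [3, 7]].
Step i=4: Q has 4 at row 2, column 2; remove 7 from row 2 of P and reverse-bump: 7 enters row 1 and ejects 4. So w(4) = 4. P is now [[2, 7], [3]].
Step i=3: Q has 3 at row 1, column 2; remove that cell from P, ejecting 7. So w(3) = 7. P is now [[2], [3]].
Step i=2: Q has 2 at row 2, column 1; remove 3 from row 2 of P and reverse-bump: 3 enters row 1 and ejects 2. So w(2) = 2. P is now [[3]].
Step i=1: Q has 1 at row 1, column 1; remove that cell from P, ejecting 3. So w(1) = 3. P is now [].

So w = 3 2 7 4 6 5 1.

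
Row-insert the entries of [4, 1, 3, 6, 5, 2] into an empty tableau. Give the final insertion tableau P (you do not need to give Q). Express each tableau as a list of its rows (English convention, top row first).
P = [[1, 2, 5], [3, 6], [4]]

Insert 4: appended to row 1. P = [[4]].
Insert 1: 1 bumps 4 from row 1; 4 starts row 2. P = [[1], [4]].
Insert 3: appended to row 1. P = [[1, 3], [4]].
Insert 6: appended to row 1. P = [[1, 3, 6], [4]].
Insert 5: 5 bumps 6 from row 1; 6 appends to row 2. P = [[1, 3, 5], [4, 6]].
Insert 2: 2 bumps 3 from row 1; 3 bumps 4 from row 2; 4 starts row 3. P = [[1, 2, 5], [3, 6], [4]].

So P = [[1, 2, 5], [3, 6], [4]].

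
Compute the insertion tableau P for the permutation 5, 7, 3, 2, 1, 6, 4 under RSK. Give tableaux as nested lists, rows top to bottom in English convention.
Insert 5: appended to row 1. P = [[5]].
Insert 7: appended to row 1. P = [[5, 7]].
Insert 3: 3 bumps 5 from row 1; 5 starts row 2. P = [[3, 7], [5]].
Insert 2: 2 bumps 3 from row 1; 3 bumps 5 from row 2; 5 starts row 3. P = [[2, 7], [3], [5]].
Insert 1: 1 bumps 2 from row 1; 2 bumps 3 from row 2; 3 bumps 5 from row 3; 5 starts row 4. P = [[1, 7], [2], [3], [5]].
Insert 6: 6 bumps 7 from row 1; 7 appends to row 2. P = [[1, 6], [2, 7], [3], [5]].
Insert 4: 4 bumps 6 from row 1; 6 bumps 7 from row 2; 7 appends to row 3. P = [[1, 4], [2, 6], [3, 7], [5]].

So P = [[1, 4], [2, 6], [3, 7], [5]].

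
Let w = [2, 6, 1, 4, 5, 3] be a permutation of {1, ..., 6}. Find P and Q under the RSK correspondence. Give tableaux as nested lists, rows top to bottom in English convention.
Insert each entry of the permutation into P by Schensted row insertion, recording in Q the position of each new cell.

Insert 2: appended to row 1. P = [[2]], Q = [[1]].
Insert 6: appended to row 1. P = [[2, 6]], Q = [[1, 2]].
Insert 1: 1 bumps 2 from row 1; 2 starts row 2. P = [[1, 6], [2]], Q = [[1, 2], [3]].
Insert 4: 4 bumps 6 from row 1; 6 appends to row 2. P = [[1, 4], [2, 6]], Q = [[1, 2], [3, 4]].
Insert 5: appended to row 1. P = [[1, 4, 5], [2, 6]], Q = [[1, 2, 5], [3, 4]].
Insert 3: 3 bumps 4 from row 1; 4 bumps 6 from row 2; 6 starts row 3. P = [[1, 3, 5], [2, 4], [6]], Q = [[1, 2, 5], [3, 4], [6]].

So P = [[1, 3, 5], [2, 4], [6]], Q = [[1, 2, 5], [3, 4], [6]].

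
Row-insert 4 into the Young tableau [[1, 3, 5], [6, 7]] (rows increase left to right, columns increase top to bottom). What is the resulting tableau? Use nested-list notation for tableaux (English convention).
[[1, 3, 4], [5, 7], [6]]

In row 1, 4 replaces 5 (the leftmost entry greater than 4); 5 is bumped to row 2. In row 2, 5 replaces 6 (the leftmost entry greater than 5); 6 is bumped to row 3. 6 starts a new row 3. The new tableau is [[1, 3, 4], [5, 7], [6]].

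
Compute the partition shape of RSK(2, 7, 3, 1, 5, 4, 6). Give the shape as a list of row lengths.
Row-insert each entry into an empty tableau.

After inserting 2: P = [[2]].
After inserting 7: P = [[2, 7]].
After inserting 3: P = [[2, 3], [7]].
After inserting 1: P = [[1, 3], [2], [7]].
After inserting 5: P = [[1, 3, 5], [2], [7]].
After inserting 4: P = [[1, 3, 4], [2, 5], [7]].
After inserting 6: P = [[1, 3, 4, 6], [2, 5], [7]].

The final insertion tableau P = [[1, 3, 4, 6], [2, 5], [7]] has shape [4, 2, 1].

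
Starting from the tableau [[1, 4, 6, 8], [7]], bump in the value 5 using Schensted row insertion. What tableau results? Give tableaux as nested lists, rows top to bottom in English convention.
[[1, 4, 5, 8], [6], [7]]

In row 1, 5 replaces 6 (the leftmost entry greater than 5); 6 is bumped to row 2. In row 2, 6 replaces 7 (the leftmost entry greater than 6); 7 is bumped to row 3. 7 starts a new row 3. The new tableau is [[1, 4, 5, 8], [6], [7]].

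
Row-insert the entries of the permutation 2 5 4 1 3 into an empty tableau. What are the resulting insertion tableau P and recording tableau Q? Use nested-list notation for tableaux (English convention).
Insert each entry of the permutation into P by Schensted row insertion, recording in Q the position of each new cell.

Insert 2: appended to row 1. P = [[2]].
Insert 5: appended to row 1. P = [[2, 5]].
Insert 4: 4 bumps 5 from row 1; 5 starts row 2. P = [[2, 4], [5]].
Insert 1: 1 bumps 2 from row 1; 2 bumps 5 from row 2; 5 starts row 3. P = [[1, 4], [2], [5]].
Insert 3: 3 bumps 4 from row 1; 4 appends to row 2. P = [[1, 3], [2, 4], [5]].

So P = [[1, 3], [2, 4], [5]], Q = [[1, 2], [3, 5], [4]].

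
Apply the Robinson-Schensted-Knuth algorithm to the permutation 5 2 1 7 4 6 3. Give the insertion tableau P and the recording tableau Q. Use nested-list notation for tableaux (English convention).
P = [[1, 3, 6], [2, 4], [5, 7]], Q = [[1, 4, 6], [2, 5], [3, 7]]

Insert each entry of the permutation into P by Schensted row insertion, recording in Q the position of each new cell.

Insert 5: appended to row 1. P = [[5]], Q = [[1]].
Insert 2: 2 bumps 5 from row 1; 5 starts row 2. P = [[2], [5]], Q = [[1], [2]].
Insert 1: 1 bumps 2 from row 1; 2 bumps 5 from row 2; 5 starts row 3. P = [[1], [2], [5]], Q = [[1], [2], [3]].
Insert 7: appended to row 1. P = [[1, 7], [2], [5]], Q = [[1, 4], [2], [3]].
Insert 4: 4 bumps 7 from row 1; 7 appends to row 2. P = [[1, 4], [2, 7], [5]], Q = [[1, 4], [2, 5], [3]].
Insert 6: appended to row 1. P = [[1, 4, 6], [2, 7], [5]], Q = [[1, 4, 6], [2, 5], [3]].
Insert 3: 3 bumps 4 from row 1; 4 bumps 7 from row 2; 7 appends to row 3. P = [[1, 3, 6], [2, 4], [5, 7]], Q = [[1, 4, 6], [2, 5], [3, 7]].

So P = [[1, 3, 6], [2, 4], [5, 7]], Q = [[1, 4, 6], [2, 5], [3, 7]].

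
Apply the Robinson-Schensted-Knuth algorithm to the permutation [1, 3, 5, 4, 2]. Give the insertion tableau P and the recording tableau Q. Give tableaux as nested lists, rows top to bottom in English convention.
P = [[1, 2, 4], [3], [5]], Q = [[1, 2, 3], [4], [5]]

Insert each entry of the permutation into P by Schensted row insertion, recording in Q the position of each new cell.

After inserting 1: P = [[1]].
After inserting 3: P = [[1, 3]].
After inserting 5: P = [[1, 3, 5]].
After inserting 4: P = [[1, 3, 4], [5]].
After inserting 2: P = [[1, 2, 4], [3], [5]].

So P = [[1, 2, 4], [3], [5]], Q = [[1, 2, 3], [4], [5]].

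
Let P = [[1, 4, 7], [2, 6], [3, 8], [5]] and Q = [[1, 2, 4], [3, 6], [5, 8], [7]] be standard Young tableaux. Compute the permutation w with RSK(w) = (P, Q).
5 6 3 8 2 7 1 4

Reverse the RSK construction: for i from n down to 1, find the cell of Q containing i, remove the entry at that cell from P, and reverse-bump it up through P; the value ejected from row 1 is w(i).

Step i=8: Q has 8 at row 3, column 2; remove 8 from row 3 of P and reverse-bump: 8 enters row 2 and ejects 6; 6 enters row 1 and ejects 4. So w(8) = 4. P is now [[1, 6, 7], [2, 8], [3], [5]].
Step i=7: Q has 7 at row 4, column 1; remove 5 from row 4 of P and reverse-bump: 5 enters row 3 and ejects 3; 3 enters row 2 and ejects 2; 2 enters row 1 and ejects 1. So w(7) = 1. P is now [[2, 6, 7], [3, 8], [5]].
Step i=6: Q has 6 at row 2, column 2; remove 8 from row 2 of P and reverse-bump: 8 enters row 1 and ejects 7. So w(6) = 7. P is now [[2, 6, 8], [3], [5]].
Step i=5: Q has 5 at row 3, column 1; remove 5 from row 3 of P and reverse-bump: 5 enters row 2 and ejects 3; 3 enters row 1 and ejects 2. So w(5) = 2. P is now [[3, 6, 8], [5]].
Step i=4: Q has 4 at row 1, column 3; remove that cell from P, ejecting 8. So w(4) = 8. P is now [[3, 6], [5]].
Step i=3: Q has 3 at row 2, column 1; remove 5 from row 2 of P and reverse-bump: 5 enters row 1 and ejects 3. So w(3) = 3. P is now [[5, 6]].
Step i=2: Q has 2 at row 1, column 2; remove that cell from P, ejecting 6. So w(2) = 6. P is now [[5]].
Step i=1: Q has 1 at row 1, column 1; remove that cell from P, ejecting 5. So w(1) = 5. P is now [].

So w = 5 6 3 8 2 7 1 4.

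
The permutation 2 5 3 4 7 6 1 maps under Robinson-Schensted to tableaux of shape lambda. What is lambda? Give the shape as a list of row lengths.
[4, 2, 1]

Row-insert each entry into an empty tableau.

After inserting 2: P = [[2]].
After inserting 5: P = [[2, 5]].
After inserting 3: P = [[2, 3], [5]].
After inserting 4: P = [[2, 3, 4], [5]].
After inserting 7: P = [[2, 3, 4, 7], [5]].
After inserting 6: P = [[2, 3, 4, 6], [5, 7]].
After inserting 1: P = [[1, 3, 4, 6], [2, 7], [5]].

The final insertion tableau P = [[1, 3, 4, 6], [2, 7], [5]] has shape [4, 2, 1].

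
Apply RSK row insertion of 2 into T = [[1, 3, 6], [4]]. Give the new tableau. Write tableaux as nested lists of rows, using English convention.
[[1, 2, 6], [3], [4]]

In row 1, 2 replaces 3 (the leftmost entry greater than 2); 3 is bumped to row 2. In row 2, 3 replaces 4 (the leftmost entry greater than 3); 4 is bumped to row 3. 4 starts a new row 3. The new tableau is [[1, 2, 6], [3], [4]].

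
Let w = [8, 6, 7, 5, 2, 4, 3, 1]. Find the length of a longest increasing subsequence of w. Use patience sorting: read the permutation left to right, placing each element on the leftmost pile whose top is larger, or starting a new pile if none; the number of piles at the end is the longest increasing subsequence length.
8: new pile. tops = [8]
6: onto pile 1 (replacing 8). tops = [6]
7: new pile. tops = [6, 7]
5: onto pile 1 (replacing 6). tops = [5, 7]
2: onto pile 1 (replacing 5). tops = [2, 7]
4: onto pile 2 (replacing 7). tops = [2, 4]
3: onto pile 2 (replacing 4). tops = [2, 3]
1: onto pile 1 (replacing 2). tops = [1, 3]

2 piles, so the longest increasing subsequence has length 2.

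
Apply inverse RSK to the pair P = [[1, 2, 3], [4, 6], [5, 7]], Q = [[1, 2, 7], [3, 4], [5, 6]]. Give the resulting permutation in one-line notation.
5 7 4 6 1 2 3

Reverse the RSK construction: for i from n down to 1, find the cell of Q containing i, remove the entry at that cell from P, and reverse-bump it up through P; the value ejected from row 1 is w(i).

Step i=7: Q has 7 at row 1, column 3; remove that cell from P, ejecting 3. So w(7) = 3. P is now [[1, 2], [4, 6], [5, 7]].
Step i=6: Q has 6 at row 3, column 2; remove 7 from row 3 of P and reverse-bump: 7 enters row 2 and ejects 6; 6 enters row 1 and ejects 2. So w(6) = 2. P is now [[1, 6], [4, 7], [5]].
Step i=5: Q has 5 at row 3, column 1; remove 5 from row 3 of P and reverse-bump: 5 enters row 2 and ejects 4; 4 enters row 1 and ejects 1. So w(5) = 1. P is now [[4, 6], [5, 7]].
Step i=4: Q has 4 at row 2, column 2; remove 7 from row 2 of P and reverse-bump: 7 enters row 1 and ejects 6. So w(4) = 6. P is now [[4, 7], [5]].
Step i=3: Q has 3 at row 2, column 1; remove 5 from row 2 of P and reverse-bump: 5 enters row 1 and ejects 4. So w(3) = 4. P is now [[5, 7]].
Step i=2: Q has 2 at row 1, column 2; remove that cell from P, ejecting 7. So w(2) = 7. P is now [[5]].
Step i=1: Q has 1 at row 1, column 1; remove that cell from P, ejecting 5. So w(1) = 5. P is now [].

So w = 5 7 4 6 1 2 3.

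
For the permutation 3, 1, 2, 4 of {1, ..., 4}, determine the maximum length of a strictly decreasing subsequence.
2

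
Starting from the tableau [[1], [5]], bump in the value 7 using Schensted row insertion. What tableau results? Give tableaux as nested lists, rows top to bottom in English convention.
7 is larger than every entry of row 1, so it is appended to row 1. The new tableau is [[1, 7], [5]].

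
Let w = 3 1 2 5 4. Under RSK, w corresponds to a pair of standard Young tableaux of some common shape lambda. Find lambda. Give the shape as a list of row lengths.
Row-insert each entry into an empty tableau.

After inserting 3: P = [[3]].
After inserting 1: P = [[1], [3]].
After inserting 2: P = [[1, 2], [3]].
After inserting 5: P = [[1, 2, 5], [3]].
After inserting 4: P = [[1, 2, 4], [3, 5]].

The final insertion tableau P = [[1, 2, 4], [3, 5]] has shape [3, 2].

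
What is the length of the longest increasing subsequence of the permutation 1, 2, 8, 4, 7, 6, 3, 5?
4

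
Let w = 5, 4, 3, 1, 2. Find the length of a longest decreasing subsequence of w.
4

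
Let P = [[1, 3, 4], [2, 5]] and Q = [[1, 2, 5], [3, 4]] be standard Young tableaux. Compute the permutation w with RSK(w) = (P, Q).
Reverse RSK: for i = n, n-1, ..., 1, locate i in Q, remove the corresponding corner cell from P, and reverse-bump its entry up through P; the value ejected from row 1 is w(i).

So w = 2 5 1 3 4.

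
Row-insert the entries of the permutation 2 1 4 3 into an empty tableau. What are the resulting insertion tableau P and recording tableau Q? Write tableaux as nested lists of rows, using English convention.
Insert each entry of the permutation into P by Schensted row insertion, recording in Q the position of each new cell.

Insert 2: appended to row 1. P = [[2]].
Insert 1: 1 bumps 2 from row 1; 2 starts row 2. P = [[1], [2]].
Insert 4: appended to row 1. P = [[1, 4], [2]].
Insert 3: 3 bumps 4 from row 1; 4 appends to row 2. P = [[1, 3], [2, 4]].

So P = [[1, 3], [2, 4]], Q = [[1, 3], [2, 4]].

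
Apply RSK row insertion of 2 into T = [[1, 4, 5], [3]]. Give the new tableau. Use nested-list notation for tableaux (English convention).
In row 1, 2 replaces 4 (the leftmost entry greater than 2); 4 is bumped to row 2. 4 is appended to row 2. The new tableau is [[1, 2, 5], [3, 4]].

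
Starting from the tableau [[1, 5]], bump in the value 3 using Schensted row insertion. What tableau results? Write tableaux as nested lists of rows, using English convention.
[[1, 3], [5]]

In row 1, 3 replaces 5 (the leftmost entry greater than 3); 5 is bumped to row 2. 5 starts a new row 2. The new tableau is [[1, 3], [5]].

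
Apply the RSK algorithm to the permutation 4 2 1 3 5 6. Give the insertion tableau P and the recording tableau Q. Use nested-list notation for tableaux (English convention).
P = [[1, 3, 5, 6], [2], [4]], Q = [[1, 4, 5, 6], [2], [3]]

Insert each entry of the permutation into P by Schensted row insertion, recording in Q the position of each new cell.

Insert 4: appended to row 1. P = [[4]], Q = [[1]].
Insert 2: 2 bumps 4 from row 1; 4 starts row 2. P = [[2], [4]], Q = [[1], [2]].
Insert 1: 1 bumps 2 from row 1; 2 bumps 4 from row 2; 4 starts row 3. P = [[1], [2], [4]], Q = [[1], [2], [3]].
Insert 3: appended to row 1. P = [[1, 3], [2], [4]], Q = [[1, 4], [2], [3]].
Insert 5: appended to row 1. P = [[1, 3, 5], [2], [4]], Q = [[1, 4, 5], [2], [3]].
Insert 6: appended to row 1. P = [[1, 3, 5, 6], [2], [4]], Q = [[1, 4, 5, 6], [2], [3]].

So P = [[1, 3, 5, 6], [2], [4]], Q = [[1, 4, 5, 6], [2], [3]].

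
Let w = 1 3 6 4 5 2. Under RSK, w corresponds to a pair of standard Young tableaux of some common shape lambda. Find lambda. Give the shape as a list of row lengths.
Row-insert each entry into an empty tableau.

After inserting 1: P = [[1]].
After inserting 3: P = [[1, 3]].
After inserting 6: P = [[1, 3, 6]].
After inserting 4: P = [[1, 3, 4], [6]].
After inserting 5: P = [[1, 3, 4, 5], [6]].
After inserting 2: P = [[1, 2, 4, 5], [3], [6]].

The final insertion tableau P = [[1, 2, 4, 5], [3], [6]] has shape [4, 1, 1].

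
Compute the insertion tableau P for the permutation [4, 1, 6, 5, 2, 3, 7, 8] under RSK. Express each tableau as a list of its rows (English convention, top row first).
P = [[1, 2, 3, 7, 8], [4, 5], [6]]

After inserting 4: P = [[4]].
After inserting 1: P = [[1], [4]].
After inserting 6: P = [[1, 6], [4]].
After inserting 5: P = [[1, 5], [4, 6]].
After inserting 2: P = [[1, 2], [4, 5], [6]].
After inserting 3: P = [[1, 2, 3], [4, 5], [6]].
After inserting 7: P = [[1, 2, 3, 7], [4, 5], [6]].
After inserting 8: P = [[1, 2, 3, 7, 8], [4, 5], [6]].

So P = [[1, 2, 3, 7, 8], [4, 5], [6]].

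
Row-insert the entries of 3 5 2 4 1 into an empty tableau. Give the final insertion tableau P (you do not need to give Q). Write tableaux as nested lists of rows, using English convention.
P = [[1, 4], [2, 5], [3]]

Insert 3: appended to row 1. P = [[3]].
Insert 5: appended to row 1. P = [[3, 5]].
Insert 2: 2 bumps 3 from row 1; 3 starts row 2. P = [[2, 5], [3]].
Insert 4: 4 bumps 5 from row 1; 5 appends to row 2. P = [[2, 4], [3, 5]].
Insert 1: 1 bumps 2 from row 1; 2 bumps 3 from row 2; 3 starts row 3. P = [[1, 4], [2, 5], [3]].

So P = [[1, 4], [2, 5], [3]].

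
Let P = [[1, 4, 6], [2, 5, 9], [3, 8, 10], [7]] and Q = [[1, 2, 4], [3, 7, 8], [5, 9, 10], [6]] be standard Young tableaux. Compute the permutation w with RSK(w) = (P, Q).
Reverse the RSK construction: for i from n down to 1, find the cell of Q containing i, remove the entry at that cell from P, and reverse-bump it up through P; the value ejected from row 1 is w(i).

Step i=10: Q has 10 at row 3, column 3; remove 10 from row 3 of P and reverse-bump: 10 enters row 2 and ejects 9; 9 enters row 1 and ejects 6. So w(10) = 6. P is now [[1, 4, 9], [2, 5, 10], [3, 8], [7]].
Step i=9: Q has 9 at row 3, column 2; remove 8 from row 3 of P and reverse-bump: 8 enters row 2 and ejects 5; 5 enters row 1 and ejects 4. So w(9) = 4. P is now [[1, 5, 9], [2, 8, 10], [3], [7]].
Step i=8: Q has 8 at row 2, column 3; remove 10 from row 2 of P and reverse-bump: 10 enters row 1 and ejects 9. So w(8) = 9. P is now [[1, 5, 10], [2, 8], [3], [7]].
Step i=7: Q has 7 at row 2, column 2; remove 8 from row 2 of P and reverse-bump: 8 enters row 1 and ejects 5. So w(7) = 5. P is now [[1, 8, 10], [2], [3], [7]].
Step i=6: Q has 6 at row 4, column 1; remove 7 from row 4 of P and reverse-bump: 7 enters row 3 and ejects 3; 3 enters row 2 and ejects 2; 2 enters row 1 and ejects 1. So w(6) = 1. P is now [[2, 8, 10], [3], [7]].
Step i=5: Q has 5 at row 3, column 1; remove 7 from row 3 of P and reverse-bump: 7 enters row 2 and ejects 3; 3 enters row 1 and ejects 2. So w(5) = 2. P is now [[3, 8, 10], [7]].
Step i=4: Q has 4 at row 1, column 3; remove that cell from P, ejecting 10. So w(4) = 10. P is now [[3, 8], [7]].
Step i=3: Q has 3 at row 2, column 1; remove 7 from row 2 of P and reverse-bump: 7 enters row 1 and ejects 3. So w(3) = 3. P is now [[7, 8]].
Step i=2: Q has 2 at row 1, column 2; remove that cell from P, ejecting 8. So w(2) = 8. P is now [[7]].
Step i=1: Q has 1 at row 1, column 1; remove that cell from P, ejecting 7. So w(1) = 7. P is now [].

So w = 7 8 3 10 2 1 5 9 4 6.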